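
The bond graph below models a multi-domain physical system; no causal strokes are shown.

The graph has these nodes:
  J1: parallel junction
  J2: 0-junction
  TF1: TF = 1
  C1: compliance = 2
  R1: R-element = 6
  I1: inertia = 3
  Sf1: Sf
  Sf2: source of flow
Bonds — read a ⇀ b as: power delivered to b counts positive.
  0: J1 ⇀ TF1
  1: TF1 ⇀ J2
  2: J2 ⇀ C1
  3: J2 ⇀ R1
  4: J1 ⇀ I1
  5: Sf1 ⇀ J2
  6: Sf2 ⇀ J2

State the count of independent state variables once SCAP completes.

b5 stroke at Sf1  (Sf1 fixes flow; stroke at Sf1)
b6 stroke at Sf2  (Sf2: flow source, stroke at near end)
b2 stroke at J2  (C1 integral (e out))
b1 stroke at TF1  (J2 effort already set via bond 2)
b3 stroke at R1  (common-e at J2 fixed by 2)
b0 stroke at J1  (TF TF1: opposite of bond 1)
b4 stroke at I1  (0-jn J1 has e-setter on 0)

2  (C1, I1 all integral)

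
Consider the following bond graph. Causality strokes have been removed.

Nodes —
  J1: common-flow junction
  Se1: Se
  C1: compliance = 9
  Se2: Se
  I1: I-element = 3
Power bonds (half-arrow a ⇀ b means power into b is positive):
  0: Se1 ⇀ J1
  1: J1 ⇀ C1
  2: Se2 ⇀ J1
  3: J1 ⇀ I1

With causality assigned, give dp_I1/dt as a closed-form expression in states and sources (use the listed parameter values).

β0 stroke→J1  (Se1 fixes effort; stroke away)
β2 stroke→J1  (Se2 fixes effort; stroke away)
β1 stroke→J1  (C1 outputs effort q/C1)
β3 stroke→I1  (J1 needs exactly one f-in)

dp_I1/dt = E_Se1 + E_Se2 - q_C1/9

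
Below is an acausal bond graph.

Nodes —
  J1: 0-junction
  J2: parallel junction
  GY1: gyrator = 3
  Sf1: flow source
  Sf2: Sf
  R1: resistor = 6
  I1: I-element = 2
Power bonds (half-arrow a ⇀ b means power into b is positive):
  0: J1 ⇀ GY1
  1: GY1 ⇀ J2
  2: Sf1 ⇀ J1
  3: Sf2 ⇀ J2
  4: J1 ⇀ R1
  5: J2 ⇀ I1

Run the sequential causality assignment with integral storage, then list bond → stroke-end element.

#2 →Sf1  (source Sf1 imposes f)
#3 →Sf2  (source Sf2 imposes f)
#5 →I1  (prefer integral on I1)
#1 →J2  (J2: last free bond brings effort in)
#0 →J1  (GY GY1: same side as bond 1)
#4 →R1  (J1 effort already set via bond 0)

b0 stroke→J1
b1 stroke→J2
b2 stroke→Sf1
b3 stroke→Sf2
b4 stroke→R1
b5 stroke→I1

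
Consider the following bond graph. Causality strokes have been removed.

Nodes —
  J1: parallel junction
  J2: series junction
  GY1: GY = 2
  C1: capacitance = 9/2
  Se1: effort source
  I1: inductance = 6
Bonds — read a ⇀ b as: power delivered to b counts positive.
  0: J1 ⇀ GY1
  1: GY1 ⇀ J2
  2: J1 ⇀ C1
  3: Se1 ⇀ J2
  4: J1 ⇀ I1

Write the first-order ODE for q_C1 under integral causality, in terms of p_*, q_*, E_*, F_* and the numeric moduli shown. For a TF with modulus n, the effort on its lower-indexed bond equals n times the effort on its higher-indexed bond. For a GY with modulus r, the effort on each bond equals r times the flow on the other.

dq_C1/dt = E_Se1/2 - p_I1/6

bond 3 stroke→J2  (Se1: effort source, stroke at far end)
bond 1 stroke→GY1  (closing 1-jn rule on J2)
bond 0 stroke→GY1  (GY GY1: same side as bond 1)
bond 2 stroke→J1  (C1 outputs effort q/C1)
bond 4 stroke→I1  (common-e at J1 fixed by 2)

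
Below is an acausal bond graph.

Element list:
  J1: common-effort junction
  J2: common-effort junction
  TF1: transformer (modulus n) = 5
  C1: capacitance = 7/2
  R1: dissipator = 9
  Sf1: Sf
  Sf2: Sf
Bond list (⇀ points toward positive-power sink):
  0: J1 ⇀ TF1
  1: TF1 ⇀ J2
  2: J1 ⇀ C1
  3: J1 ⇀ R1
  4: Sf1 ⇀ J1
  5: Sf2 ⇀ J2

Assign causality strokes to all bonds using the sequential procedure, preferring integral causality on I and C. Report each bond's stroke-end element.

#4 stroke→Sf1  (Sf1 fixes flow; stroke at Sf1)
#5 stroke→Sf2  (source Sf2 imposes f)
#1 stroke→J2  (only one effort-in slot at J2)
#0 stroke→TF1  (TF1 one-in-one-out from 1)
#2 stroke→J1  (C1 outputs effort q/C1)
#3 stroke→R1  (common-e at J1 fixed by 2)

#0 stroke at TF1
#1 stroke at J2
#2 stroke at J1
#3 stroke at R1
#4 stroke at Sf1
#5 stroke at Sf2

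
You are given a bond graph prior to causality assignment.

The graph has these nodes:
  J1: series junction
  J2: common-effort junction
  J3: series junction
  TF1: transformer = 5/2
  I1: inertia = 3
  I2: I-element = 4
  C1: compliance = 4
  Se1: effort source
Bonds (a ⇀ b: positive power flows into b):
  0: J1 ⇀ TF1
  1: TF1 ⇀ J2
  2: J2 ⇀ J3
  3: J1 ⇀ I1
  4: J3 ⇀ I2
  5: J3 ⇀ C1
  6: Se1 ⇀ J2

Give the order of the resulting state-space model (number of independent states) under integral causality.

3  (C1, I1, I2 all integral)

bond 6 →J2  (Se1: effort source, stroke at far end)
bond 1 →TF1  (J2 effort already set via bond 6)
bond 2 →J3  (0-jn J2 has e-setter on 6)
bond 0 →J1  (through TF1, causality passes straight; one stroke at TF1)
bond 3 →I1  (J1: last free bond brings flow in)
bond 4 →I2  (I2 integral (f out))
bond 5 →J3  (1-jn J3 has f-setter on 4)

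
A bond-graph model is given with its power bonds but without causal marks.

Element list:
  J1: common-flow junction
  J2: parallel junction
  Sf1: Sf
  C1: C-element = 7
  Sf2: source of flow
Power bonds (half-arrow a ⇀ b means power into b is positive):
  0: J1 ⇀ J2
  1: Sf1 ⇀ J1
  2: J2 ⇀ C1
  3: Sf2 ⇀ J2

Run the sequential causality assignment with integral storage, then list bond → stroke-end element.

#0 →J1
#1 →Sf1
#2 →J2
#3 →Sf2

#1 |Sf1  (Sf1 (Sf) sets flow on bond)
#3 |Sf2  (source Sf2 imposes f)
#0 |J1  (J1: bond 1 brought flow, rest push out)
#2 |J2  (closing 0-jn rule on J2)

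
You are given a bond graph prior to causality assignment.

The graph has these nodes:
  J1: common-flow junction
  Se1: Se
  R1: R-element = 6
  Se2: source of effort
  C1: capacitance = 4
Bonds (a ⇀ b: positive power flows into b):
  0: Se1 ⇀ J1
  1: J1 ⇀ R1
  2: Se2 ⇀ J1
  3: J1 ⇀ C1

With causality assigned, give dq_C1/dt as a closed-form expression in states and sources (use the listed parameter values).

dq_C1/dt = E_Se1/6 + E_Se2/6 - q_C1/24

bond 0 |J1  (source Se1 imposes e)
bond 2 |J1  (Se2: effort source, stroke at far end)
bond 3 |J1  (C1: C, integral causality)
bond 1 |R1  (only one flow-in slot at J1)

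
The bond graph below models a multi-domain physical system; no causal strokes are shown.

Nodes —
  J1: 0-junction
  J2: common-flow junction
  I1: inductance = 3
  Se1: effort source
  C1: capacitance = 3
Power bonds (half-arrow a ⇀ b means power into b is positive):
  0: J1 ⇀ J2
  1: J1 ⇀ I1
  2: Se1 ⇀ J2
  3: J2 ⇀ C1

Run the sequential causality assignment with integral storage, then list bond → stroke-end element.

β0 |J1
β1 |I1
β2 |J2
β3 |J2

bond 2 |J2  (source Se1 imposes e)
bond 1 |I1  (I1 integral (f out))
bond 0 |J1  (only one effort-in slot at J1)
bond 3 |J2  (J2 flow already set via bond 0)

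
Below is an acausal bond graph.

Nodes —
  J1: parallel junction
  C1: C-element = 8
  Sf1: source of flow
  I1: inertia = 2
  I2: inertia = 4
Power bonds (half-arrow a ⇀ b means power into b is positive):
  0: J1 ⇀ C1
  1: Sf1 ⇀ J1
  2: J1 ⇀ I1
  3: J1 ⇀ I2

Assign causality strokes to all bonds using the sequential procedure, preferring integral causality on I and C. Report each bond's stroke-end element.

bond 1 →Sf1  (Sf1 fixes flow; stroke at Sf1)
bond 0 →J1  (C1: C, integral causality)
bond 2 →I1  (common-e at J1 fixed by 0)
bond 3 →I2  (0-jn J1 has e-setter on 0)

bond 0 stroke at J1
bond 1 stroke at Sf1
bond 2 stroke at I1
bond 3 stroke at I2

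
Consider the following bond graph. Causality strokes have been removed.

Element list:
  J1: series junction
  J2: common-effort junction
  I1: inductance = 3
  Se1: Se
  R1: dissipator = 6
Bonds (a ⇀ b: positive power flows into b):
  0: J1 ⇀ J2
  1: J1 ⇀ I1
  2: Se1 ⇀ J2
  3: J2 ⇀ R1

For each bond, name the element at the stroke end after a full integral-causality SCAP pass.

#0 stroke at J1
#1 stroke at I1
#2 stroke at J2
#3 stroke at R1

#2 stroke at J2  (source Se1 imposes e)
#0 stroke at J1  (0-jn J2 has e-setter on 2)
#3 stroke at R1  (common-e at J2 fixed by 2)
#1 stroke at I1  (closing 1-jn rule on J1)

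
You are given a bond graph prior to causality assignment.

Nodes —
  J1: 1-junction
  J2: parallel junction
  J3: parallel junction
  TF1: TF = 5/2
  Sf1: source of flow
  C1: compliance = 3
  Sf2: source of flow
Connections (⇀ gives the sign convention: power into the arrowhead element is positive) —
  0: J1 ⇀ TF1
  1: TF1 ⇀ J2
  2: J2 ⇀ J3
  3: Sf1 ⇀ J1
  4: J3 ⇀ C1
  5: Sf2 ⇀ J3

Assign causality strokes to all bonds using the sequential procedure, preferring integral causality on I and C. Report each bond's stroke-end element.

β3 →Sf1  (Sf1 (Sf) sets flow on bond)
β5 →Sf2  (Sf2 fixes flow; stroke at Sf2)
β0 →J1  (common-f at J1 fixed by 3)
β1 →TF1  (through TF1, causality passes straight; one stroke at TF1)
β2 →J2  (J2: last free bond brings effort in)
β4 →J3  (closing 0-jn rule on J3)

bond 0 stroke at J1
bond 1 stroke at TF1
bond 2 stroke at J2
bond 3 stroke at Sf1
bond 4 stroke at J3
bond 5 stroke at Sf2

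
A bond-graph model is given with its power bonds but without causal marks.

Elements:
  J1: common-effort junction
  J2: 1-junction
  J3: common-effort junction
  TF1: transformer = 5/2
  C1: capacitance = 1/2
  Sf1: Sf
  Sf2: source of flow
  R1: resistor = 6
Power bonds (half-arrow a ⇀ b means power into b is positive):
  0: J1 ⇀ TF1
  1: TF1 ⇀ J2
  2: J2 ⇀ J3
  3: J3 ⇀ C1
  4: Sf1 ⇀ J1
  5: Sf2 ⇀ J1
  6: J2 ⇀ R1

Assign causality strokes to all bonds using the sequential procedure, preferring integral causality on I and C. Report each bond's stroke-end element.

β4 |Sf1  (Sf1: flow source, stroke at near end)
β5 |Sf2  (Sf2 fixes flow; stroke at Sf2)
β0 |J1  (only one effort-in slot at J1)
β1 |TF1  (through TF1, causality passes straight; one stroke at TF1)
β2 |J2  (common-f at J2 fixed by 1)
β6 |J2  (common-f at J2 fixed by 1)
β3 |J3  (only one effort-in slot at J3)

#0 stroke at J1
#1 stroke at TF1
#2 stroke at J2
#3 stroke at J3
#4 stroke at Sf1
#5 stroke at Sf2
#6 stroke at J2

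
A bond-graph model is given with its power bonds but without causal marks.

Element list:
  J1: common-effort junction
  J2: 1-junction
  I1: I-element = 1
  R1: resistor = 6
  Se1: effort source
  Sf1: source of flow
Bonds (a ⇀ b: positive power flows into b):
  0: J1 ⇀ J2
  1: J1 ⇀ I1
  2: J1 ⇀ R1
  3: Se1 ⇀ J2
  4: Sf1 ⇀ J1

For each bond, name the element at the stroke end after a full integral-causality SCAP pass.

β3 stroke→J2  (Se1 (Se) sets effort on bond)
β4 stroke→Sf1  (Sf1 (Sf) sets flow on bond)
β0 stroke→J1  (closing 1-jn rule on J2)
β1 stroke→I1  (J1 effort already set via bond 0)
β2 stroke→R1  (J1: bond 0 brought effort, rest push out)

b0 |J1
b1 |I1
b2 |R1
b3 |J2
b4 |Sf1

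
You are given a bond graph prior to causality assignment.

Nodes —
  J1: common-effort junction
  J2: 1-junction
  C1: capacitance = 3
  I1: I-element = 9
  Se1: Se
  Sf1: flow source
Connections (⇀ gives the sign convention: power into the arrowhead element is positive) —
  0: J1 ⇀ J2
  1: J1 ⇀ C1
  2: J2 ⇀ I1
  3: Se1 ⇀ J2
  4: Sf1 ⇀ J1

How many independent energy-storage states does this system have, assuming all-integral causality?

β3 stroke→J2  (source Se1 imposes e)
β4 stroke→Sf1  (Sf1 fixes flow; stroke at Sf1)
β1 stroke→J1  (prefer integral on C1)
β0 stroke→J2  (J1: bond 1 brought effort, rest push out)
β2 stroke→I1  (only one flow-in slot at J2)

2  (C1, I1 all integral)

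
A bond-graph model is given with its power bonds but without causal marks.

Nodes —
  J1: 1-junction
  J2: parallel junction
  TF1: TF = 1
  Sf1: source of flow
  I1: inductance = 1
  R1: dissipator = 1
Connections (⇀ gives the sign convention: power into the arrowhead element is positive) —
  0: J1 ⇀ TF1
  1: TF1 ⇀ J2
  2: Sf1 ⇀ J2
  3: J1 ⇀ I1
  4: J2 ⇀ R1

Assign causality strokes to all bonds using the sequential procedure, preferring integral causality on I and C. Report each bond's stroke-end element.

β2 stroke→Sf1  (Sf1: flow source, stroke at near end)
β3 stroke→I1  (I1 outputs flow p/I1)
β0 stroke→J1  (J1: bond 3 brought flow, rest push out)
β1 stroke→TF1  (TF1 one-in-one-out from 0)
β4 stroke→J2  (only one effort-in slot at J2)

β0 →J1
β1 →TF1
β2 →Sf1
β3 →I1
β4 →J2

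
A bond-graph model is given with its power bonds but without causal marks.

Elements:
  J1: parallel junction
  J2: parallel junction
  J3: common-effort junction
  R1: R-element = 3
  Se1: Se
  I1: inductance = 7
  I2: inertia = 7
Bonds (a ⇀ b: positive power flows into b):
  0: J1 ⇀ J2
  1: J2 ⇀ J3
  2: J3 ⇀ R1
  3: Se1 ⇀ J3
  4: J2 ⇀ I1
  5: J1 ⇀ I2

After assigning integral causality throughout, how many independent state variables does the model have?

2  (I1, I2 all integral)

bond 3 |J3  (Se1 fixes effort; stroke away)
bond 1 |J2  (J3: bond 3 brought effort, rest push out)
bond 2 |R1  (0-jn J3 has e-setter on 3)
bond 0 |J1  (common-e at J2 fixed by 1)
bond 4 |I1  (J2 effort already set via bond 1)
bond 5 |I2  (J1: bond 0 brought effort, rest push out)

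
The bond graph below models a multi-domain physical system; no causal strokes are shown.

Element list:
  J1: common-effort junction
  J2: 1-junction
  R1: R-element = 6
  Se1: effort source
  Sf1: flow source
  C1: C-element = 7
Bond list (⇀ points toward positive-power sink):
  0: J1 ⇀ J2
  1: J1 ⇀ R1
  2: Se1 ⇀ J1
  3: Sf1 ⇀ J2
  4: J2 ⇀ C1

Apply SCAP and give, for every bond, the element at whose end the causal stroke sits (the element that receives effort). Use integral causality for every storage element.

b0 |J2
b1 |R1
b2 |J1
b3 |Sf1
b4 |J2

b2 stroke→J1  (Se1 (Se) sets effort on bond)
b3 stroke→Sf1  (Sf1: flow source, stroke at near end)
b0 stroke→J2  (J1: bond 2 brought effort, rest push out)
b1 stroke→R1  (J1: bond 2 brought effort, rest push out)
b4 stroke→J2  (common-f at J2 fixed by 3)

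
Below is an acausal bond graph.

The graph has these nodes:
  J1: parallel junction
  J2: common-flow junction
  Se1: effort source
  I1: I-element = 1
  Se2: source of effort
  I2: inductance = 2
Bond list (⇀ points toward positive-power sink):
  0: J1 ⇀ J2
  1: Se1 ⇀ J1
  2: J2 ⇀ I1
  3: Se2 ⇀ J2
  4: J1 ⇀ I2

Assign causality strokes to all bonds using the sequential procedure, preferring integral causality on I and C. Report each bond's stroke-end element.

β1 →J1  (Se1: effort source, stroke at far end)
β3 →J2  (Se2: effort source, stroke at far end)
β0 →J2  (0-jn J1 has e-setter on 1)
β4 →I2  (J1 effort already set via bond 1)
β2 →I1  (J2 needs exactly one f-in)

#0 stroke→J2
#1 stroke→J1
#2 stroke→I1
#3 stroke→J2
#4 stroke→I2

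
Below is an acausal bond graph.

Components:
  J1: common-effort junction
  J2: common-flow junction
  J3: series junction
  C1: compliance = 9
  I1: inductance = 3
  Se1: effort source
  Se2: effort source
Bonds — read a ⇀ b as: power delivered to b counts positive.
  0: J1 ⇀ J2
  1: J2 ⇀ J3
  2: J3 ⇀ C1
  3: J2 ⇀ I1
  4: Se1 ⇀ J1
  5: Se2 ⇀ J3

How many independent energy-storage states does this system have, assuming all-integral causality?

2  (C1, I1 all integral)

bond 4 stroke→J1  (Se1 (Se) sets effort on bond)
bond 5 stroke→J3  (Se2 (Se) sets effort on bond)
bond 0 stroke→J2  (J1 effort already set via bond 4)
bond 2 stroke→J3  (C1 outputs effort q/C1)
bond 1 stroke→J2  (J3 needs exactly one f-in)
bond 3 stroke→I1  (only one flow-in slot at J2)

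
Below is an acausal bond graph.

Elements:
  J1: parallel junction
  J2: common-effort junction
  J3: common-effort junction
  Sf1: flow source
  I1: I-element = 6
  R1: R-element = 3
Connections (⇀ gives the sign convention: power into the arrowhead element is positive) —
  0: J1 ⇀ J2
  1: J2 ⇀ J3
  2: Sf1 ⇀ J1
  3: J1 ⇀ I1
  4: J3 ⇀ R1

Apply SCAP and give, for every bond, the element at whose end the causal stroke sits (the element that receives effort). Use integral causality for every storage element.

bond 0 |J1
bond 1 |J2
bond 2 |Sf1
bond 3 |I1
bond 4 |J3

b2 stroke→Sf1  (Sf1: flow source, stroke at near end)
b3 stroke→I1  (I1: I, integral causality)
b0 stroke→J1  (closing 0-jn rule on J1)
b1 stroke→J2  (J2: last free bond brings effort in)
b4 stroke→J3  (J3: last free bond brings effort in)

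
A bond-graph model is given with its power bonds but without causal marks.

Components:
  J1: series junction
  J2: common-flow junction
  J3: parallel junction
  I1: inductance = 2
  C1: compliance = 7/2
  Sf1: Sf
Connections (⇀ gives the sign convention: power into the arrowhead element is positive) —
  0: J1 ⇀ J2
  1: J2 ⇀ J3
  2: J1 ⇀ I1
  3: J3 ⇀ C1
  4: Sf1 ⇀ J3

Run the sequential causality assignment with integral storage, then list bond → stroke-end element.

#4 →Sf1  (Sf1 fixes flow; stroke at Sf1)
#2 →I1  (prefer integral on I1)
#0 →J1  (1-jn J1 has f-setter on 2)
#1 →J2  (1-jn J2 has f-setter on 0)
#3 →J3  (J3: last free bond brings effort in)

bond 0 stroke→J1
bond 1 stroke→J2
bond 2 stroke→I1
bond 3 stroke→J3
bond 4 stroke→Sf1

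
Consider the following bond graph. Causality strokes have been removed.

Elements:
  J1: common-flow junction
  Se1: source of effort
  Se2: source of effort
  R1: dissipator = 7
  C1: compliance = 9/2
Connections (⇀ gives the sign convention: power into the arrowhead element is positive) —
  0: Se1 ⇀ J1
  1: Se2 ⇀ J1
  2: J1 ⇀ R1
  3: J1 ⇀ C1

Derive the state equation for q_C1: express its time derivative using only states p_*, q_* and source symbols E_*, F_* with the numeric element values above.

dq_C1/dt = E_Se1/7 + E_Se2/7 - 2*q_C1/63

b0 →J1  (Se1 (Se) sets effort on bond)
b1 →J1  (Se2 fixes effort; stroke away)
b3 →J1  (C1 outputs effort q/C1)
b2 →R1  (only one flow-in slot at J1)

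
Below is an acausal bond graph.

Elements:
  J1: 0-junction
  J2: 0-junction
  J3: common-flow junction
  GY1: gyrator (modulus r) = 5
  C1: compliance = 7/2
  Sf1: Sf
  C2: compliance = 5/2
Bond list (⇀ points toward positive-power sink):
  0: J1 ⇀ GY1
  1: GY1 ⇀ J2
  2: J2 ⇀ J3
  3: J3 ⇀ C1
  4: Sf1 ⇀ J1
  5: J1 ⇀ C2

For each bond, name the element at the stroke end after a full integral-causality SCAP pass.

#0 stroke→GY1
#1 stroke→GY1
#2 stroke→J2
#3 stroke→J3
#4 stroke→Sf1
#5 stroke→J1

β4 stroke→Sf1  (Sf1 (Sf) sets flow on bond)
β3 stroke→J3  (prefer integral on C1)
β2 stroke→J2  (J3: last free bond brings flow in)
β1 stroke→GY1  (0-jn J2 has e-setter on 2)
β0 stroke→GY1  (GY GY1: same side as bond 1)
β5 stroke→J1  (closing 0-jn rule on J1)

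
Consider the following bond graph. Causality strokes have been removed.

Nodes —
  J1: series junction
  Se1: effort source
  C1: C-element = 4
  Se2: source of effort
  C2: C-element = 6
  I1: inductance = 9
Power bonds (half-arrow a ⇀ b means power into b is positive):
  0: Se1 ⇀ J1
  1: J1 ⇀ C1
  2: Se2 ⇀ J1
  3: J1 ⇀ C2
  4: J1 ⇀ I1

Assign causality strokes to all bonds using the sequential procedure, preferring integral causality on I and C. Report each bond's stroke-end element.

β0 |J1
β1 |J1
β2 |J1
β3 |J1
β4 |I1

bond 0 →J1  (Se1 (Se) sets effort on bond)
bond 2 →J1  (source Se2 imposes e)
bond 1 →J1  (C1: C, integral causality)
bond 3 →J1  (C2: C, integral causality)
bond 4 →I1  (J1 needs exactly one f-in)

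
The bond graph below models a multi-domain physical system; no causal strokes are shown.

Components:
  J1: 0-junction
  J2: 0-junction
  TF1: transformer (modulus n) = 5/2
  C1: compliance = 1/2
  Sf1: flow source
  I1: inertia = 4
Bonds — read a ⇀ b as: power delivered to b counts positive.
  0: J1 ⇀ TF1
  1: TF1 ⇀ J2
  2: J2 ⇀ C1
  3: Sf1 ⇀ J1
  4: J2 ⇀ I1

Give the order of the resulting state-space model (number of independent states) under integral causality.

bond 3 →Sf1  (source Sf1 imposes f)
bond 0 →J1  (J1: last free bond brings effort in)
bond 1 →TF1  (TF1 one-in-one-out from 0)
bond 2 →J2  (C1 integral (e out))
bond 4 →I1  (J2: bond 2 brought effort, rest push out)

2  (C1, I1 all integral)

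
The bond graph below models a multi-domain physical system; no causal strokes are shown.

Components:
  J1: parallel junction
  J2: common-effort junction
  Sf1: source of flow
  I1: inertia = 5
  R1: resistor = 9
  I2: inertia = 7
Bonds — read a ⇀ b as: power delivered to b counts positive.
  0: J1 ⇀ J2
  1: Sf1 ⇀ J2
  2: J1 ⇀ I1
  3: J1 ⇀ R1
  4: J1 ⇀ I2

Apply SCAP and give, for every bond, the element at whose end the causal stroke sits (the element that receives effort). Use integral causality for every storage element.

#0 →J2
#1 →Sf1
#2 →I1
#3 →J1
#4 →I2

b1 stroke at Sf1  (Sf1 (Sf) sets flow on bond)
b0 stroke at J2  (J2 needs exactly one e-in)
b2 stroke at I1  (I1 integral (f out))
b4 stroke at I2  (prefer integral on I2)
b3 stroke at J1  (closing 0-jn rule on J1)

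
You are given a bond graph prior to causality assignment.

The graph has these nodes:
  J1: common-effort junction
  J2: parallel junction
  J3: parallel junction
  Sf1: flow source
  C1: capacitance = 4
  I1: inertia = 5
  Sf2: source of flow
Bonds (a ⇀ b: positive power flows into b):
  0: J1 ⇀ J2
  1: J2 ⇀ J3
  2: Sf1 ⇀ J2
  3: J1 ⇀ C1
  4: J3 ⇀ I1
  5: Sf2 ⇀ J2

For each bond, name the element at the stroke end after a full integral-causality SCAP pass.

#0 →J2
#1 →J3
#2 →Sf1
#3 →J1
#4 →I1
#5 →Sf2

β2 →Sf1  (Sf1: flow source, stroke at near end)
β5 →Sf2  (Sf2: flow source, stroke at near end)
β3 →J1  (C1 outputs effort q/C1)
β0 →J2  (J1: bond 3 brought effort, rest push out)
β1 →J3  (J2 effort already set via bond 0)
β4 →I1  (common-e at J3 fixed by 1)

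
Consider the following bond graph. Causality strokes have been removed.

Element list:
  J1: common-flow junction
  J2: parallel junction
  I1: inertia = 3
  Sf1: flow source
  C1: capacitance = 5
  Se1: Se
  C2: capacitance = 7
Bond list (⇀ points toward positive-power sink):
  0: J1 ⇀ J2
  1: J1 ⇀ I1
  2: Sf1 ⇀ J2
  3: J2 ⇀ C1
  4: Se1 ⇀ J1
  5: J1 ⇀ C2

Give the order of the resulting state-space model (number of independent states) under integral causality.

β2 |Sf1  (Sf1 fixes flow; stroke at Sf1)
β4 |J1  (Se1: effort source, stroke at far end)
β1 |I1  (prefer integral on I1)
β0 |J1  (J1 flow already set via bond 1)
β5 |J1  (1-jn J1 has f-setter on 1)
β3 |J2  (J2 needs exactly one e-in)

3  (C1, C2, I1 all integral)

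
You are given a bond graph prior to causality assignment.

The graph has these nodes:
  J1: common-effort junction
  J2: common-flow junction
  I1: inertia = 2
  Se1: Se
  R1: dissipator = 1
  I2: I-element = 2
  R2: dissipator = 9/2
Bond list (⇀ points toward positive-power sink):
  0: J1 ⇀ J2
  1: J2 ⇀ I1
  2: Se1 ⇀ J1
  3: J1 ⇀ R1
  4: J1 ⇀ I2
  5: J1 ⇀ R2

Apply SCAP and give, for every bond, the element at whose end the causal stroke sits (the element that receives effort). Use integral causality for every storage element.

b0 |J2
b1 |I1
b2 |J1
b3 |R1
b4 |I2
b5 |R2

#2 stroke at J1  (source Se1 imposes e)
#0 stroke at J2  (0-jn J1 has e-setter on 2)
#3 stroke at R1  (J1 effort already set via bond 2)
#4 stroke at I2  (common-e at J1 fixed by 2)
#5 stroke at R2  (J1 effort already set via bond 2)
#1 stroke at I1  (closing 1-jn rule on J2)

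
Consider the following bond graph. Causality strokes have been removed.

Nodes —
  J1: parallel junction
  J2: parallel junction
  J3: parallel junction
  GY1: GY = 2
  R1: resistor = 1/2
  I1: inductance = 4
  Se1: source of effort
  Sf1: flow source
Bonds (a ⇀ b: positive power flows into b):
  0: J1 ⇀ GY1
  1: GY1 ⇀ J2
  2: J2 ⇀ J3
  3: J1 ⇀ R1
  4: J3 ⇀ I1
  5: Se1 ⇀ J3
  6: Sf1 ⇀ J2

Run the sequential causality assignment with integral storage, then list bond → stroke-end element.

β0 →GY1
β1 →GY1
β2 →J2
β3 →J1
β4 →I1
β5 →J3
β6 →Sf1

bond 5 stroke→J3  (Se1 (Se) sets effort on bond)
bond 6 stroke→Sf1  (Sf1 fixes flow; stroke at Sf1)
bond 2 stroke→J2  (common-e at J3 fixed by 5)
bond 4 stroke→I1  (J3: bond 5 brought effort, rest push out)
bond 1 stroke→GY1  (J2 effort already set via bond 2)
bond 0 stroke→GY1  (through GY1, causality inverts; strokes same side of GY1)
bond 3 stroke→J1  (closing 0-jn rule on J1)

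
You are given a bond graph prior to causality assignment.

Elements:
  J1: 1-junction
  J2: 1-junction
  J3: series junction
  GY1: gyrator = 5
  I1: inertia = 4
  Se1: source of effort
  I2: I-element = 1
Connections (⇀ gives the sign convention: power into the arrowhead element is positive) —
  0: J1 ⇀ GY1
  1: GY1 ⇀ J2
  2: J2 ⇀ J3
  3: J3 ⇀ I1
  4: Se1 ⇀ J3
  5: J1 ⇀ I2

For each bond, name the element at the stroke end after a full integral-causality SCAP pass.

β0 stroke at J1
β1 stroke at J2
β2 stroke at J3
β3 stroke at I1
β4 stroke at J3
β5 stroke at I2

b4 stroke at J3  (source Se1 imposes e)
b3 stroke at I1  (I1: I, integral causality)
b2 stroke at J3  (J3: bond 3 brought flow, rest push out)
b1 stroke at J2  (J2 flow already set via bond 2)
b0 stroke at J1  (GY1 both-in/both-out from 1)
b5 stroke at I2  (only one flow-in slot at J1)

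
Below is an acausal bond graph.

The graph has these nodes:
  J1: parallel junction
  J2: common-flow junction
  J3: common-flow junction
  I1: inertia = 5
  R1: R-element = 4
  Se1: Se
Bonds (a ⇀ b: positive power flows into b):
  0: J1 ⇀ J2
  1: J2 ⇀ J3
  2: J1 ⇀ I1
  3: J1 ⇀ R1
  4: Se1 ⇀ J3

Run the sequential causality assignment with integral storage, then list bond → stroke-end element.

β4 |J3  (Se1 (Se) sets effort on bond)
β1 |J2  (only one flow-in slot at J3)
β0 |J1  (only one flow-in slot at J2)
β2 |I1  (0-jn J1 has e-setter on 0)
β3 |R1  (J1 effort already set via bond 0)

b0 |J1
b1 |J2
b2 |I1
b3 |R1
b4 |J3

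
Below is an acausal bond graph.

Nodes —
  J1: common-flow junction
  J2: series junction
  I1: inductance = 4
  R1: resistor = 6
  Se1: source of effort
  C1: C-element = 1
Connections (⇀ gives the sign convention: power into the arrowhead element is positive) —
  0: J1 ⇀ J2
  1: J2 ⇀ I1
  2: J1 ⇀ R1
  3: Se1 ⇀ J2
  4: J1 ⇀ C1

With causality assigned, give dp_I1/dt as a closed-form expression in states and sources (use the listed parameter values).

dp_I1/dt = E_Se1 - 3*p_I1/2 - q_C1

#3 |J2  (Se1 (Se) sets effort on bond)
#1 |I1  (prefer integral on I1)
#0 |J2  (1-jn J2 has f-setter on 1)
#2 |J1  (1-jn J1 has f-setter on 0)
#4 |J1  (common-f at J1 fixed by 0)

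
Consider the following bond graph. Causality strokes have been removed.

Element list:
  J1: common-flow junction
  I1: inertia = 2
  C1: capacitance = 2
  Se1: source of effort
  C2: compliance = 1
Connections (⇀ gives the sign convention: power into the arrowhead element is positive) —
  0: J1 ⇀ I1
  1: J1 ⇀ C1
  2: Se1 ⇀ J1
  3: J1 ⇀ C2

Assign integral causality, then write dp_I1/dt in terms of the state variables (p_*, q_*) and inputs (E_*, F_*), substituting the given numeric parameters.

#2 stroke at J1  (Se1 fixes effort; stroke away)
#0 stroke at I1  (I1: I, integral causality)
#1 stroke at J1  (common-f at J1 fixed by 0)
#3 stroke at J1  (common-f at J1 fixed by 0)

dp_I1/dt = E_Se1 - q_C1/2 - q_C2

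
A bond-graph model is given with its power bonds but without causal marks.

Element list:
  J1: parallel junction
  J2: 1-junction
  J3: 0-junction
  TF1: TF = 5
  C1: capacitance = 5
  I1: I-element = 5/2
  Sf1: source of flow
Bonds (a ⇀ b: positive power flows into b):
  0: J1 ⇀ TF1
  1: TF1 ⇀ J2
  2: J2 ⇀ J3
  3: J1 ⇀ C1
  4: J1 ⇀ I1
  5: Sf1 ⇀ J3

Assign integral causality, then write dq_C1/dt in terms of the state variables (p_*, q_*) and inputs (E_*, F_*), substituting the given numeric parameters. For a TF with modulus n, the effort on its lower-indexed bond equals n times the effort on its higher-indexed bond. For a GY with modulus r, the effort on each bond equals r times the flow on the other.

dq_C1/dt = F_Sf1/5 - 2*p_I1/5

#5 →Sf1  (source Sf1 imposes f)
#2 →J3  (closing 0-jn rule on J3)
#1 →J2  (J2 flow already set via bond 2)
#0 →TF1  (through TF1, causality passes straight; one stroke at TF1)
#3 →J1  (C1 integral (e out))
#4 →I1  (J1: bond 3 brought effort, rest push out)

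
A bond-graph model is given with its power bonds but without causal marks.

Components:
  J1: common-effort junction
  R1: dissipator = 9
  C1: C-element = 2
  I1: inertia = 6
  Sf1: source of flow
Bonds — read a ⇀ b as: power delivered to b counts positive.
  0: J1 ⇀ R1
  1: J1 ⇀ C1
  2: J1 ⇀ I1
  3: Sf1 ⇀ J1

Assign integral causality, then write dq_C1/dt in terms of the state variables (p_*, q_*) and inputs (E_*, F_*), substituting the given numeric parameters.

b3 stroke at Sf1  (source Sf1 imposes f)
b1 stroke at J1  (C1 outputs effort q/C1)
b0 stroke at R1  (J1 effort already set via bond 1)
b2 stroke at I1  (J1: bond 1 brought effort, rest push out)

dq_C1/dt = F_Sf1 - p_I1/6 - q_C1/18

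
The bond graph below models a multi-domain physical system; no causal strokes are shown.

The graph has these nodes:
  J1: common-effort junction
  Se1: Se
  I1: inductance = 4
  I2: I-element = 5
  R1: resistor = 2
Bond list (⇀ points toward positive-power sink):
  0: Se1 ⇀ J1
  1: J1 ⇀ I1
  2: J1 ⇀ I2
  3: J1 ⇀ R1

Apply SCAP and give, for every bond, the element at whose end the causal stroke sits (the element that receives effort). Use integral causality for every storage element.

β0 stroke at J1
β1 stroke at I1
β2 stroke at I2
β3 stroke at R1

bond 0 →J1  (Se1 fixes effort; stroke away)
bond 1 →I1  (0-jn J1 has e-setter on 0)
bond 2 →I2  (J1 effort already set via bond 0)
bond 3 →R1  (0-jn J1 has e-setter on 0)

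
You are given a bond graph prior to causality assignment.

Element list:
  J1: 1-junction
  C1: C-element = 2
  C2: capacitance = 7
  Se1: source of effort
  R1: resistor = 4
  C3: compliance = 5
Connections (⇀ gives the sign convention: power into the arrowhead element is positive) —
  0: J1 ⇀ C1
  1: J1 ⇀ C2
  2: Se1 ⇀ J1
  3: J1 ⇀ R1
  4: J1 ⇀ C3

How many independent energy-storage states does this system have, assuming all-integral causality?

3  (C1, C2, C3 all integral)

b2 →J1  (Se1 fixes effort; stroke away)
b0 →J1  (C1 integral (e out))
b1 →J1  (prefer integral on C2)
b4 →J1  (C3 integral (e out))
b3 →R1  (closing 1-jn rule on J1)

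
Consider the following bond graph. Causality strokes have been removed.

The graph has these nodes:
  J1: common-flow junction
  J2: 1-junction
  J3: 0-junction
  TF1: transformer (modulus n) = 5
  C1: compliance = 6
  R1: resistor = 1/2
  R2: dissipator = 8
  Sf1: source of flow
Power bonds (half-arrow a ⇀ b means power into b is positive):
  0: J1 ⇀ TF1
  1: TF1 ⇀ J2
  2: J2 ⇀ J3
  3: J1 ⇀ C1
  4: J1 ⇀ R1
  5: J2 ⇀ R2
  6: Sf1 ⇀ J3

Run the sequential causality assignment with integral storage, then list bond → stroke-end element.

b6 →Sf1  (Sf1 (Sf) sets flow on bond)
b2 →J3  (closing 0-jn rule on J3)
b1 →J2  (common-f at J2 fixed by 2)
b5 →J2  (common-f at J2 fixed by 2)
b0 →TF1  (through TF1, causality passes straight; one stroke at TF1)
b3 →J1  (1-jn J1 has f-setter on 0)
b4 →J1  (J1 flow already set via bond 0)

b0 stroke at TF1
b1 stroke at J2
b2 stroke at J3
b3 stroke at J1
b4 stroke at J1
b5 stroke at J2
b6 stroke at Sf1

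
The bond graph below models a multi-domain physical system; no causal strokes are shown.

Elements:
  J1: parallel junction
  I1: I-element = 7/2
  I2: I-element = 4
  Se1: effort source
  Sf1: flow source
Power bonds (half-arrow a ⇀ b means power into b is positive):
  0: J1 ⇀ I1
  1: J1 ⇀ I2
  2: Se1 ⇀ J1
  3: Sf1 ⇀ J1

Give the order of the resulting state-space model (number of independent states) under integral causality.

b2 →J1  (Se1 fixes effort; stroke away)
b3 →Sf1  (Sf1: flow source, stroke at near end)
b0 →I1  (0-jn J1 has e-setter on 2)
b1 →I2  (0-jn J1 has e-setter on 2)

2  (I1, I2 all integral)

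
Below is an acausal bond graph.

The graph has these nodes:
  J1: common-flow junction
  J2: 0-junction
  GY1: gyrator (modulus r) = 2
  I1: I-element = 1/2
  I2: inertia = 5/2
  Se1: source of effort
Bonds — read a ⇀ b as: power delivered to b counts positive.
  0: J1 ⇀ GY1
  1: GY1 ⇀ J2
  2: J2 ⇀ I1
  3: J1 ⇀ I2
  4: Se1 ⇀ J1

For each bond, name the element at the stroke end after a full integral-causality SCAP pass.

β4 stroke→J1  (Se1 fixes effort; stroke away)
β2 stroke→I1  (prefer integral on I1)
β1 stroke→J2  (only one effort-in slot at J2)
β0 stroke→J1  (GY1 both-in/both-out from 1)
β3 stroke→I2  (closing 1-jn rule on J1)

b0 |J1
b1 |J2
b2 |I1
b3 |I2
b4 |J1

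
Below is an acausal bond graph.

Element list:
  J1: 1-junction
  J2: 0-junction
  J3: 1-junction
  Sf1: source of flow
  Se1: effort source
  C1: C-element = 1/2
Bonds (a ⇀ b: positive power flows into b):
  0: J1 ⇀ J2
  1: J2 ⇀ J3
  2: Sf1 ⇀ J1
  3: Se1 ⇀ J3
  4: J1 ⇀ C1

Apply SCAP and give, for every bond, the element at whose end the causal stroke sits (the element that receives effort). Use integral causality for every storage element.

b2 |Sf1  (Sf1 (Sf) sets flow on bond)
b3 |J3  (Se1 (Se) sets effort on bond)
b0 |J1  (common-f at J1 fixed by 2)
b4 |J1  (J1: bond 2 brought flow, rest push out)
b1 |J2  (closing 0-jn rule on J2)

bond 0 |J1
bond 1 |J2
bond 2 |Sf1
bond 3 |J3
bond 4 |J1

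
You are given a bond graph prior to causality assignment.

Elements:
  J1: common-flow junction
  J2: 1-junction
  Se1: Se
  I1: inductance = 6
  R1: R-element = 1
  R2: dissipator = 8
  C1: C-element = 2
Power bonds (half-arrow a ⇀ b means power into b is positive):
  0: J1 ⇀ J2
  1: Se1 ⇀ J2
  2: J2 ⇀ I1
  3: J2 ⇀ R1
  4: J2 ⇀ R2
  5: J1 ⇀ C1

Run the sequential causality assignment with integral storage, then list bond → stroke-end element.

bond 1 stroke→J2  (Se1 fixes effort; stroke away)
bond 2 stroke→I1  (I1: I, integral causality)
bond 0 stroke→J2  (1-jn J2 has f-setter on 2)
bond 3 stroke→J2  (common-f at J2 fixed by 2)
bond 4 stroke→J2  (J2 flow already set via bond 2)
bond 5 stroke→J1  (1-jn J1 has f-setter on 0)

bond 0 stroke at J2
bond 1 stroke at J2
bond 2 stroke at I1
bond 3 stroke at J2
bond 4 stroke at J2
bond 5 stroke at J1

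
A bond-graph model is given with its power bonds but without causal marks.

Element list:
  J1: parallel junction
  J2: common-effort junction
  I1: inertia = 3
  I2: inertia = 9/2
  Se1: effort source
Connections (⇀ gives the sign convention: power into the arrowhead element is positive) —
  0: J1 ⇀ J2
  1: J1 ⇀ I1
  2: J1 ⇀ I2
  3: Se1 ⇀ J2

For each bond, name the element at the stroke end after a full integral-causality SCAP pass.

b3 stroke at J2  (source Se1 imposes e)
b0 stroke at J1  (J2: bond 3 brought effort, rest push out)
b1 stroke at I1  (0-jn J1 has e-setter on 0)
b2 stroke at I2  (0-jn J1 has e-setter on 0)

#0 stroke at J1
#1 stroke at I1
#2 stroke at I2
#3 stroke at J2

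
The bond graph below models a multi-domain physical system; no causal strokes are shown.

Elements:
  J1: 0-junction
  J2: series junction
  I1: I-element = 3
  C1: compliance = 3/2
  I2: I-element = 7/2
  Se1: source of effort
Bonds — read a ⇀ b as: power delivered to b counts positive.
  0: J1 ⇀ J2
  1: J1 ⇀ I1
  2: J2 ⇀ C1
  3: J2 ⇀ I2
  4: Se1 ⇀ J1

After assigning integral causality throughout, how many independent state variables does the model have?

3  (C1, I1, I2 all integral)

β4 stroke at J1  (source Se1 imposes e)
β0 stroke at J2  (0-jn J1 has e-setter on 4)
β1 stroke at I1  (J1: bond 4 brought effort, rest push out)
β2 stroke at J2  (prefer integral on C1)
β3 stroke at I2  (J2 needs exactly one f-in)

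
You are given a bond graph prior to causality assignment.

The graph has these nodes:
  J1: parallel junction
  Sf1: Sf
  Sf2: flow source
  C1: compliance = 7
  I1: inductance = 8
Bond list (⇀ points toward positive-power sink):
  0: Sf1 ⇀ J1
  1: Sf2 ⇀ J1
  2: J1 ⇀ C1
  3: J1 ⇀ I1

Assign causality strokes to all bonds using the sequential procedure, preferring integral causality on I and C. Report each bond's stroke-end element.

β0 stroke at Sf1  (source Sf1 imposes f)
β1 stroke at Sf2  (Sf2: flow source, stroke at near end)
β2 stroke at J1  (C1 outputs effort q/C1)
β3 stroke at I1  (J1 effort already set via bond 2)

b0 →Sf1
b1 →Sf2
b2 →J1
b3 →I1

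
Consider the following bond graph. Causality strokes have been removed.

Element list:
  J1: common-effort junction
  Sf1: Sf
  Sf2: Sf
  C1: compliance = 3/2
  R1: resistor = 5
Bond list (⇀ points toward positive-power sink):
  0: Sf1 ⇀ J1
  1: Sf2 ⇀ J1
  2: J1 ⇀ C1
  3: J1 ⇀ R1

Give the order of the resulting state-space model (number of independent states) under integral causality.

b0 stroke→Sf1  (Sf1 (Sf) sets flow on bond)
b1 stroke→Sf2  (Sf2: flow source, stroke at near end)
b2 stroke→J1  (C1 outputs effort q/C1)
b3 stroke→R1  (J1 effort already set via bond 2)

1  (C1 all integral)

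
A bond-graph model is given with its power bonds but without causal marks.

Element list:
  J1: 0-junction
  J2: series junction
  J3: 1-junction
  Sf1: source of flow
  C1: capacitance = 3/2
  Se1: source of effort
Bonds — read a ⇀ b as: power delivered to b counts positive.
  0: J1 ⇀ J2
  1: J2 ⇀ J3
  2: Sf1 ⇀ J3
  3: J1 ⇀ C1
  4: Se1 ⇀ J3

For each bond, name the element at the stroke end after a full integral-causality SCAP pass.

#2 stroke at Sf1  (Sf1: flow source, stroke at near end)
#4 stroke at J3  (Se1 fixes effort; stroke away)
#1 stroke at J3  (J3: bond 2 brought flow, rest push out)
#0 stroke at J2  (1-jn J2 has f-setter on 1)
#3 stroke at J1  (closing 0-jn rule on J1)

β0 →J2
β1 →J3
β2 →Sf1
β3 →J1
β4 →J3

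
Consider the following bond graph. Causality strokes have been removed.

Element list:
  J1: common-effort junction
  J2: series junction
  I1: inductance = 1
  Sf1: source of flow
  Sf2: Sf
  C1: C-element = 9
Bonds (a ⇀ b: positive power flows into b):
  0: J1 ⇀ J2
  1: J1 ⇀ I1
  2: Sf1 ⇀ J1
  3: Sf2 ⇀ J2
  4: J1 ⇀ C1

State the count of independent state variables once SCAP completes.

2  (C1, I1 all integral)

b2 →Sf1  (Sf1 (Sf) sets flow on bond)
b3 →Sf2  (source Sf2 imposes f)
b0 →J2  (1-jn J2 has f-setter on 3)
b1 →I1  (prefer integral on I1)
b4 →J1  (only one effort-in slot at J1)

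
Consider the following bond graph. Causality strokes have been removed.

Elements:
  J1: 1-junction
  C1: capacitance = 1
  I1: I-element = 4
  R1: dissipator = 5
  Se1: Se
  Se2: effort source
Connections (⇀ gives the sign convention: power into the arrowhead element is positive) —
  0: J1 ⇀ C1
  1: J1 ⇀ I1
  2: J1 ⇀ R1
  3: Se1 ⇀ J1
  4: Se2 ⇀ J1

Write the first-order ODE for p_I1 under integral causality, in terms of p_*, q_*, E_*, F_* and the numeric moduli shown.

bond 3 stroke at J1  (Se1 fixes effort; stroke away)
bond 4 stroke at J1  (Se2: effort source, stroke at far end)
bond 0 stroke at J1  (C1 outputs effort q/C1)
bond 1 stroke at I1  (I1: I, integral causality)
bond 2 stroke at J1  (1-jn J1 has f-setter on 1)

dp_I1/dt = E_Se1 + E_Se2 - 5*p_I1/4 - q_C1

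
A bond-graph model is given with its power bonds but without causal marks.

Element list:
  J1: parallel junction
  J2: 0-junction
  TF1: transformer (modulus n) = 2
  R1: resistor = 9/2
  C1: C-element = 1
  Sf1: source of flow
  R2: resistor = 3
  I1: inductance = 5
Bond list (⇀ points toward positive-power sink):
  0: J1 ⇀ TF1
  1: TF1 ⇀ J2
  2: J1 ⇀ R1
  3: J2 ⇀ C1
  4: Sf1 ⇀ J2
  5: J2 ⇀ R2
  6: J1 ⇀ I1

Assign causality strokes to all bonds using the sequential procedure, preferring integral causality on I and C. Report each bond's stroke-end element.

β0 |J1
β1 |TF1
β2 |R1
β3 |J2
β4 |Sf1
β5 |R2
β6 |I1

b4 |Sf1  (Sf1: flow source, stroke at near end)
b3 |J2  (C1 integral (e out))
b1 |TF1  (common-e at J2 fixed by 3)
b5 |R2  (J2: bond 3 brought effort, rest push out)
b0 |J1  (TF1: transformer flips bond 1)
b2 |R1  (common-e at J1 fixed by 0)
b6 |I1  (common-e at J1 fixed by 0)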